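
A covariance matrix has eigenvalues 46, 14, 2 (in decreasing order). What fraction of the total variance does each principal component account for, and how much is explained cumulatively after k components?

Step 1 — total variance = trace(Sigma) = Σ λ_i = 46 + 14 + 2 = 62.

Step 2 — fraction explained by component i = λ_i / Σ λ:
  PC1: 46/62 = 0.7419
  PC2: 14/62 = 0.2258
  PC3: 2/62 = 0.0323

Step 3 — cumulative fraction after k components = (λ_1 + ... + λ_k) / Σ λ:
  k = 1: 46/62 = 0.7419
  k = 2: (46 + 14)/62 = 60/62 = 0.9677
  k = 3: (46 + 14 + 2)/62 = 62/62 = 1

Summary (fraction, with percent):

explained: PC1 0.7419 (74.19%), PC2 0.2258 (22.58%), PC3 0.0323 (3.23%);  cumulative: 0.7419, 0.9677, 1


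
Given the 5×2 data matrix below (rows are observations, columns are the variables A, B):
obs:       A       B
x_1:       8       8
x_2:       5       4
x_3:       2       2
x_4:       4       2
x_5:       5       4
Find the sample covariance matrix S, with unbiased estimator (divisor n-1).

Step 1 — column means:
  mean(A) = (8 + 5 + 2 + 4 + 5) / 5 = 24/5 = 4.8
  mean(B) = (8 + 4 + 2 + 2 + 4) / 5 = 20/5 = 4

Step 2 — sample covariance S[i,j] = (1/(n-1)) · Σ_k (x_{k,i} - mean_i) · (x_{k,j} - mean_j), with n-1 = 4.
  S[A,A] = ((3.2)·(3.2) + (0.2)·(0.2) + (-2.8)·(-2.8) + (-0.8)·(-0.8) + (0.2)·(0.2)) / 4 = 18.8/4 = 4.7
  S[A,B] = ((3.2)·(4) + (0.2)·(0) + (-2.8)·(-2) + (-0.8)·(-2) + (0.2)·(0)) / 4 = 20/4 = 5
  S[B,B] = ((4)·(4) + (0)·(0) + (-2)·(-2) + (-2)·(-2) + (0)·(0)) / 4 = 24/4 = 6

S is symmetric (S[j,i] = S[i,j]). Assembling:

S = [[4.7, 5],
 [5, 6]]


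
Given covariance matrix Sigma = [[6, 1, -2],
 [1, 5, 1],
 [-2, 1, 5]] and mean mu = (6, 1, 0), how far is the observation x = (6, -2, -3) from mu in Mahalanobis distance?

Step 1 — centre the observation: (x - mu) = (0, -3, -3).

Step 2 — invert Sigma (cofactor / det for 3×3, or solve directly):
  Sigma^{-1} = [[0.2087, -0.0609, 0.0957],
 [-0.0609, 0.2261, -0.0696],
 [0.0957, -0.0696, 0.2522]].

Step 3 — form the quadratic (x - mu)^T · Sigma^{-1} · (x - mu):
  Sigma^{-1} · (x - mu) = (-0.1043, -0.4696, -0.5478).
  (x - mu)^T · [Sigma^{-1} · (x - mu)] = (0)·(-0.1043) + (-3)·(-0.4696) + (-3)·(-0.5478) = 3.0522.

Step 4 — take square root: d = √(3.0522) ≈ 1.747.

d(x, mu) = √(3.0522) ≈ 1.747


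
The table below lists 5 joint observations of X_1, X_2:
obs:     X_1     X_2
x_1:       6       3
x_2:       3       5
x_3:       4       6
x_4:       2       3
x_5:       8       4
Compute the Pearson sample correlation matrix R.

Step 1 — column means:
  mean(X_1) = (6 + 3 + 4 + 2 + 8) / 5 = 23/5 = 4.6
  mean(X_2) = (3 + 5 + 6 + 3 + 4) / 5 = 21/5 = 4.2

Step 2 — sample variances and covariances s[i,j] = (1/(n-1)) · Σ_k (x_{k,i} - mean_i) · (x_{k,j} - mean_j), with n-1 = 4:
  s[X_1,X_1] = ((1.4)·(1.4) + (-1.6)·(-1.6) + (-0.6)·(-0.6) + (-2.6)·(-2.6) + (3.4)·(3.4)) / 4 = 23.2/4 = 5.8
  s[X_1,X_2] = ((1.4)·(-1.2) + (-1.6)·(0.8) + (-0.6)·(1.8) + (-2.6)·(-1.2) + (3.4)·(-0.2)) / 4 = -1.6/4 = -0.4
  s[X_2,X_2] = ((-1.2)·(-1.2) + (0.8)·(0.8) + (1.8)·(1.8) + (-1.2)·(-1.2) + (-0.2)·(-0.2)) / 4 = 6.8/4 = 1.7
  Sample standard deviations s_i = √(s[i,i]):
  s(X_1) = √(5.8) = 2.4083
  s(X_2) = √(1.7) = 1.3038

Step 3 — r_{ij} = s_{ij} / (s_i · s_j):
  r[X_1,X_1] = 1 (diagonal).
  r[X_1,X_2] = -0.4 / (2.4083 · 1.3038) = -0.4 / 3.1401 = -0.1274
  r[X_2,X_2] = 1 (diagonal).

R is symmetric with unit diagonal. Assembling:

R = [[1, -0.1274],
 [-0.1274, 1]]


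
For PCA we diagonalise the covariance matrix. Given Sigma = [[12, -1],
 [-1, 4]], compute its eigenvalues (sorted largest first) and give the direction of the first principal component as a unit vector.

Step 1 — characteristic polynomial of 2×2 Sigma:
  det(Sigma - λI) = λ² - trace · λ + det = 0.
  trace = 12 + 4 = 16, det = 12·4 - (-1)² = 47.
Step 2 — discriminant:
  Δ = trace² - 4·det = 256 - 188 = 68.
Step 3 — eigenvalues:
  λ = (trace ± √Δ)/2 = (16 ± 8.2462)/2,
  λ_1 = 12.1231,  λ_2 = 3.8769.

Step 4 — unit eigenvector for λ_1: solve (Sigma - λ_1 I)v = 0. First row:
  (12 - 12.1231)·v_x + (-1)·v_y = 0, i.e. (-0.1231)·v_x + (-1)·v_y = 0,
  so v ∝ (b, λ_1 - a) = (-1, 0.1231); multiply by -1 so the first entry is positive: u = (1, -0.1231).
  ||u|| = √((1)² + (-0.1231)²) = √(1.0152) ≈ 1.0075,
  v_1 = u/||u|| ≈ (0.9925, -0.1222) (||v_1|| = 1).

λ_1 = 12.1231,  λ_2 = 3.8769;  v_1 ≈ (0.9925, -0.1222)


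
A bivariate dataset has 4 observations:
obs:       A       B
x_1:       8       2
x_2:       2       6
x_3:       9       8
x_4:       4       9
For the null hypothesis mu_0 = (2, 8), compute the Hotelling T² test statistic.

Step 1 — sample mean vector:
  mean(A) = (8 + 2 + 9 + 4) / 4 = 23/4 = 5.75
  mean(B) = (2 + 6 + 8 + 9) / 4 = 25/4 = 6.25
  x̄ = (5.75, 6.25),  deviation x̄ - mu_0 = (5.75, 6.25) - (2, 8) = (3.75, -1.75).

Step 2 — sample covariance matrix, S[i,j] = (1/(n-1)) · Σ_k (x_{k,i} - mean_i) · (x_{k,j} - mean_j), divisor n-1 = 3:
  S[A,A] = ((2.25)·(2.25) + (-3.75)·(-3.75) + (3.25)·(3.25) + (-1.75)·(-1.75)) / 3 = 32.75/3 = 10.9167
  S[A,B] = ((2.25)·(-4.25) + (-3.75)·(-0.25) + (3.25)·(1.75) + (-1.75)·(2.75)) / 3 = -7.75/3 = -2.5833
  S[B,B] = ((-4.25)·(-4.25) + (-0.25)·(-0.25) + (1.75)·(1.75) + (2.75)·(2.75)) / 3 = 28.75/3 = 9.5833
  S = [[10.9167, -2.5833],
 [-2.5833, 9.5833]].

Step 3 — invert S. det(S) = 10.9167·9.5833 - (-2.5833)² = 97.9444.
  S^{-1} = (1/det) · [[d, -b], [-b, a]] = [[0.0978, 0.0264],
 [0.0264, 0.1115]].

Step 4 — quadratic form (x̄ - mu_0)^T · S^{-1} · (x̄ - mu_0):
  S^{-1} · (x̄ - mu_0) = (0.3208, -0.0961),
  (x̄ - mu_0)^T · [...] = (3.75)·(0.3208) + (-1.75)·(-0.0961) = 1.3711.

Step 5 — scale by n: T² = 4 · 1.3711 = 5.4844.

T² ≈ 5.4844


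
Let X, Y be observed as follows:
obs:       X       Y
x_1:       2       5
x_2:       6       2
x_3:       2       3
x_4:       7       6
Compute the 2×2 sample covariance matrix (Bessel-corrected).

Step 1 — column means:
  mean(X) = (2 + 6 + 2 + 7) / 4 = 17/4 = 4.25
  mean(Y) = (5 + 2 + 3 + 6) / 4 = 16/4 = 4

Step 2 — sample covariance S[i,j] = (1/(n-1)) · Σ_k (x_{k,i} - mean_i) · (x_{k,j} - mean_j), with n-1 = 3.
  S[X,X] = ((-2.25)·(-2.25) + (1.75)·(1.75) + (-2.25)·(-2.25) + (2.75)·(2.75)) / 3 = 20.75/3 = 6.9167
  S[X,Y] = ((-2.25)·(1) + (1.75)·(-2) + (-2.25)·(-1) + (2.75)·(2)) / 3 = 2/3 = 0.6667
  S[Y,Y] = ((1)·(1) + (-2)·(-2) + (-1)·(-1) + (2)·(2)) / 3 = 10/3 = 3.3333

S is symmetric (S[j,i] = S[i,j]). Assembling:

S = [[6.9167, 0.6667],
 [0.6667, 3.3333]]


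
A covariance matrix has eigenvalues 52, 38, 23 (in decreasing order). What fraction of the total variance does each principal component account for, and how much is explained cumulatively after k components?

Step 1 — total variance = trace(Sigma) = Σ λ_i = 52 + 38 + 23 = 113.

Step 2 — fraction explained by component i = λ_i / Σ λ:
  PC1: 52/113 = 0.4602
  PC2: 38/113 = 0.3363
  PC3: 23/113 = 0.2035

Step 3 — cumulative fraction after k components = (λ_1 + ... + λ_k) / Σ λ:
  k = 1: 52/113 = 0.4602
  k = 2: (52 + 38)/113 = 90/113 = 0.7965
  k = 3: (52 + 38 + 23)/113 = 113/113 = 1

Summary (fraction, with percent):

explained: PC1 0.4602 (46.02%), PC2 0.3363 (33.63%), PC3 0.2035 (20.35%);  cumulative: 0.4602, 0.7965, 1


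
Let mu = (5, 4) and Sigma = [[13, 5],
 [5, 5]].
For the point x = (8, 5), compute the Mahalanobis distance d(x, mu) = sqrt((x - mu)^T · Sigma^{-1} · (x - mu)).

Step 1 — centre the observation: (x - mu) = (3, 1).

Step 2 — invert Sigma. det(Sigma) = 13·5 - (5)² = 40.
  Sigma^{-1} = (1/det) · [[d, -b], [-b, a]] = [[0.125, -0.125],
 [-0.125, 0.325]].

Step 3 — form the quadratic (x - mu)^T · Sigma^{-1} · (x - mu):
  Sigma^{-1} · (x - mu) = (0.25, -0.05).
  (x - mu)^T · [Sigma^{-1} · (x - mu)] = (3)·(0.25) + (1)·(-0.05) = 0.7.

Step 4 — take square root: d = √(0.7) ≈ 0.8367.

d(x, mu) = √(0.7) ≈ 0.8367


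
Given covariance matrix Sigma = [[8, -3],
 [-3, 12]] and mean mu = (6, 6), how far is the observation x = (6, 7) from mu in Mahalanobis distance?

Step 1 — centre the observation: (x - mu) = (0, 1).

Step 2 — invert Sigma. det(Sigma) = 8·12 - (-3)² = 87.
  Sigma^{-1} = (1/det) · [[d, -b], [-b, a]] = [[0.1379, 0.0345],
 [0.0345, 0.092]].

Step 3 — form the quadratic (x - mu)^T · Sigma^{-1} · (x - mu):
  Sigma^{-1} · (x - mu) = (0.0345, 0.092).
  (x - mu)^T · [Sigma^{-1} · (x - mu)] = (0)·(0.0345) + (1)·(0.092) = 0.092.

Step 4 — take square root: d = √(0.092) ≈ 0.3032.

d(x, mu) = √(0.092) ≈ 0.3032


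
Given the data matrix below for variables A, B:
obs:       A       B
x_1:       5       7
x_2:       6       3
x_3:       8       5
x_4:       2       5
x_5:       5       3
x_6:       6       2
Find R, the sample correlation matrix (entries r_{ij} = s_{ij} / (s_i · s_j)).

Step 1 — column means:
  mean(A) = (5 + 6 + 8 + 2 + 5 + 6) / 6 = 32/6 = 5.3333
  mean(B) = (7 + 3 + 5 + 5 + 3 + 2) / 6 = 25/6 = 4.1667

Step 2 — sample variances and covariances s[i,j] = (1/(n-1)) · Σ_k (x_{k,i} - mean_i) · (x_{k,j} - mean_j), with n-1 = 5:
  s[A,A] = ((-0.3333)·(-0.3333) + (0.6667)·(0.6667) + (2.6667)·(2.6667) + (-3.3333)·(-3.3333) + (-0.3333)·(-0.3333) + (0.6667)·(0.6667)) / 5 = 19.3333/5 = 3.8667
  s[A,B] = ((-0.3333)·(2.8333) + (0.6667)·(-1.1667) + (2.6667)·(0.8333) + (-3.3333)·(0.8333) + (-0.3333)·(-1.1667) + (0.6667)·(-2.1667)) / 5 = -3.3333/5 = -0.6667
  s[B,B] = ((2.8333)·(2.8333) + (-1.1667)·(-1.1667) + (0.8333)·(0.8333) + (0.8333)·(0.8333) + (-1.1667)·(-1.1667) + (-2.1667)·(-2.1667)) / 5 = 16.8333/5 = 3.3667
  Sample standard deviations s_i = √(s[i,i]):
  s(A) = √(3.8667) = 1.9664
  s(B) = √(3.3667) = 1.8348

Step 3 — r_{ij} = s_{ij} / (s_i · s_j):
  r[A,A] = 1 (diagonal).
  r[A,B] = -0.6667 / (1.9664 · 1.8348) = -0.6667 / 3.608 = -0.1848
  r[B,B] = 1 (diagonal).

R is symmetric with unit diagonal. Assembling:

R = [[1, -0.1848],
 [-0.1848, 1]]


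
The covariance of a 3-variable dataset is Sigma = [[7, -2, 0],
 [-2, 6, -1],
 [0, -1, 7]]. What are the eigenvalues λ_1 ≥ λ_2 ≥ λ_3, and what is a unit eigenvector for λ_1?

Step 1 — characteristic polynomial p(λ) = det(λI - Sigma) = λ³ - tr·λ² + c_1·λ - det, where tr = trace, c_1 = sum of the principal 2×2 minors, det = det(Sigma):
  tr = 7 + 6 + 7 = 20,
  c_1 = (7·6 - (-2)²) + (7·7 - (0)²) + (6·7 - (-1)²) = 38 + 49 + 41 = 128,
  det = 7·(6·7 - (-1)²) - (-2)·((-2)·7 - (-1)·(0)) + (0)·((-2)·(-1) - 6·(0)) = 7·(41) - (-2)·(-14) + (0)·(2) = 259.
  So p(λ) = λ³ - 20λ² + 128λ - 259.
Step 2 — look for an integer root (rational root theorem: any rational root is an integer divisor of 259). Testing λ = 7:
  p(7) = 343 - 980 + 896 - 259 = 0  ✓
  Dividing out (λ - 7): p(λ) = (λ - 7)(λ² - 13λ + 37).
Step 3 — remaining eigenvalues from the quadratic λ² - 13λ + 37 = 0:
  Δ = 13² - 4·37 = 169 - 148 = 21,  λ = (13 ± √21)/2 = (13 ± 4.5826)/2 ≈ 8.7913 or 4.2087.
  Sorted: λ_1 = 8.7913,  λ_2 = 7,  λ_3 = 4.2087  (check: sum = 20 = tr ✓).

Step 4 — unit eigenvector for λ_1 ≈ 8.7913: v spans the null space of (Sigma - λ_1 I), whose rows are
  r_1 = (-1.7913, -2, 0),  r_2 = (-2, -2.7913, -1),  r_3 = (0, -1, -1.7913).
  v is orthogonal to every row, so take v ∝ r_1 × r_2 = ((-2)·(-1) - (0)·(-2.7913), (0)·(-2) - (-1.7913)·(-1), (-1.7913)·(-2.7913) - (-2)·(-2)) ≈ (2, -1.7913, 1).
  Let u = (2, -1.7913, 1).
  ||u|| = √((2)² + (-1.7913)² + (1)²) = √(8.2087) ≈ 2.8651,  v_1 = u/||u|| ≈ (0.6981, -0.6252, 0.349) (||v_1|| = 1).

λ_1 = 8.7913,  λ_2 = 7,  λ_3 = 4.2087;  v_1 ≈ (0.6981, -0.6252, 0.349)


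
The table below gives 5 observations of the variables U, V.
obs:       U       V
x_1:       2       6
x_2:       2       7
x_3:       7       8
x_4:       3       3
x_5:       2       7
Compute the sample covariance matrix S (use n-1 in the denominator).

Step 1 — column means:
  mean(U) = (2 + 2 + 7 + 3 + 2) / 5 = 16/5 = 3.2
  mean(V) = (6 + 7 + 8 + 3 + 7) / 5 = 31/5 = 6.2

Step 2 — sample covariance S[i,j] = (1/(n-1)) · Σ_k (x_{k,i} - mean_i) · (x_{k,j} - mean_j), with n-1 = 4.
  S[U,U] = ((-1.2)·(-1.2) + (-1.2)·(-1.2) + (3.8)·(3.8) + (-0.2)·(-0.2) + (-1.2)·(-1.2)) / 4 = 18.8/4 = 4.7
  S[U,V] = ((-1.2)·(-0.2) + (-1.2)·(0.8) + (3.8)·(1.8) + (-0.2)·(-3.2) + (-1.2)·(0.8)) / 4 = 5.8/4 = 1.45
  S[V,V] = ((-0.2)·(-0.2) + (0.8)·(0.8) + (1.8)·(1.8) + (-3.2)·(-3.2) + (0.8)·(0.8)) / 4 = 14.8/4 = 3.7

S is symmetric (S[j,i] = S[i,j]). Assembling:

S = [[4.7, 1.45],
 [1.45, 3.7]]


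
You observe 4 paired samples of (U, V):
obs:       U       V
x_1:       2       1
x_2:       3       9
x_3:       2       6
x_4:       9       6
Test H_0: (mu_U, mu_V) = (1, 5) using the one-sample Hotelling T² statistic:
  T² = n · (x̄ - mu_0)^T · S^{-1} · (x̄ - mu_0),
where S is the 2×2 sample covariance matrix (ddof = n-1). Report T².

Step 1 — sample mean vector:
  mean(U) = (2 + 3 + 2 + 9) / 4 = 16/4 = 4
  mean(V) = (1 + 9 + 6 + 6) / 4 = 22/4 = 5.5
  x̄ = (4, 5.5),  deviation x̄ - mu_0 = (4, 5.5) - (1, 5) = (3, 0.5).

Step 2 — sample covariance matrix, S[i,j] = (1/(n-1)) · Σ_k (x_{k,i} - mean_i) · (x_{k,j} - mean_j), divisor n-1 = 3:
  S[U,U] = ((-2)·(-2) + (-1)·(-1) + (-2)·(-2) + (5)·(5)) / 3 = 34/3 = 11.3333
  S[U,V] = ((-2)·(-4.5) + (-1)·(3.5) + (-2)·(0.5) + (5)·(0.5)) / 3 = 7/3 = 2.3333
  S[V,V] = ((-4.5)·(-4.5) + (3.5)·(3.5) + (0.5)·(0.5) + (0.5)·(0.5)) / 3 = 33/3 = 11
  S = [[11.3333, 2.3333],
 [2.3333, 11]].

Step 3 — invert S. det(S) = 11.3333·11 - (2.3333)² = 119.2222.
  S^{-1} = (1/det) · [[d, -b], [-b, a]] = [[0.0923, -0.0196],
 [-0.0196, 0.0951]].

Step 4 — quadratic form (x̄ - mu_0)^T · S^{-1} · (x̄ - mu_0):
  S^{-1} · (x̄ - mu_0) = (0.267, -0.0112),
  (x̄ - mu_0)^T · [...] = (3)·(0.267) + (0.5)·(-0.0112) = 0.7954.

Step 5 — scale by n: T² = 4 · 0.7954 = 3.1817.

T² ≈ 3.1817


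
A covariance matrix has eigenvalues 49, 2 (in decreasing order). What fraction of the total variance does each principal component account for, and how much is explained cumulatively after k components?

Step 1 — total variance = trace(Sigma) = Σ λ_i = 49 + 2 = 51.

Step 2 — fraction explained by component i = λ_i / Σ λ:
  PC1: 49/51 = 0.9608
  PC2: 2/51 = 0.0392

Step 3 — cumulative fraction after k components = (λ_1 + ... + λ_k) / Σ λ:
  k = 1: 49/51 = 0.9608
  k = 2: (49 + 2)/51 = 51/51 = 1

Summary (fraction, with percent):

explained: PC1 0.9608 (96.08%), PC2 0.0392 (3.92%);  cumulative: 0.9608, 1


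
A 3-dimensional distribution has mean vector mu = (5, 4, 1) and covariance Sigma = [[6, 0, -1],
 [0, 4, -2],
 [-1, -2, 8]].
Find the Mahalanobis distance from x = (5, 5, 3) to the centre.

Step 1 — centre the observation: (x - mu) = (0, 1, 2).

Step 2 — invert Sigma (cofactor / det for 3×3, or solve directly):
  Sigma^{-1} = [[0.1707, 0.0122, 0.0244],
 [0.0122, 0.2866, 0.0732],
 [0.0244, 0.0732, 0.1463]].

Step 3 — form the quadratic (x - mu)^T · Sigma^{-1} · (x - mu):
  Sigma^{-1} · (x - mu) = (0.061, 0.4329, 0.3659).
  (x - mu)^T · [Sigma^{-1} · (x - mu)] = (0)·(0.061) + (1)·(0.4329) + (2)·(0.3659) = 1.1646.

Step 4 — take square root: d = √(1.1646) ≈ 1.0792.

d(x, mu) = √(1.1646) ≈ 1.0792


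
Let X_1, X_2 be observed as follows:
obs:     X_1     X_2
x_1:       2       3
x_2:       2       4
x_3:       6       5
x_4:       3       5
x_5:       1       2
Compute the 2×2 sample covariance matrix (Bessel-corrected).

Step 1 — column means:
  mean(X_1) = (2 + 2 + 6 + 3 + 1) / 5 = 14/5 = 2.8
  mean(X_2) = (3 + 4 + 5 + 5 + 2) / 5 = 19/5 = 3.8

Step 2 — sample covariance S[i,j] = (1/(n-1)) · Σ_k (x_{k,i} - mean_i) · (x_{k,j} - mean_j), with n-1 = 4.
  S[X_1,X_1] = ((-0.8)·(-0.8) + (-0.8)·(-0.8) + (3.2)·(3.2) + (0.2)·(0.2) + (-1.8)·(-1.8)) / 4 = 14.8/4 = 3.7
  S[X_1,X_2] = ((-0.8)·(-0.8) + (-0.8)·(0.2) + (3.2)·(1.2) + (0.2)·(1.2) + (-1.8)·(-1.8)) / 4 = 7.8/4 = 1.95
  S[X_2,X_2] = ((-0.8)·(-0.8) + (0.2)·(0.2) + (1.2)·(1.2) + (1.2)·(1.2) + (-1.8)·(-1.8)) / 4 = 6.8/4 = 1.7

S is symmetric (S[j,i] = S[i,j]). Assembling:

S = [[3.7, 1.95],
 [1.95, 1.7]]


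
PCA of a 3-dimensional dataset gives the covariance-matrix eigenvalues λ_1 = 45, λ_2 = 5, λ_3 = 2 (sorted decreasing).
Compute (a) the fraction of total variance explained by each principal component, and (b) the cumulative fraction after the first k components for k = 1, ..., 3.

Step 1 — total variance = trace(Sigma) = Σ λ_i = 45 + 5 + 2 = 52.

Step 2 — fraction explained by component i = λ_i / Σ λ:
  PC1: 45/52 = 0.8654
  PC2: 5/52 = 0.0962
  PC3: 2/52 = 0.0385

Step 3 — cumulative fraction after k components = (λ_1 + ... + λ_k) / Σ λ:
  k = 1: 45/52 = 0.8654
  k = 2: (45 + 5)/52 = 50/52 = 0.9615
  k = 3: (45 + 5 + 2)/52 = 52/52 = 1

Summary (fraction, with percent):

explained: PC1 0.8654 (86.54%), PC2 0.0962 (9.62%), PC3 0.0385 (3.85%);  cumulative: 0.8654, 0.9615, 1


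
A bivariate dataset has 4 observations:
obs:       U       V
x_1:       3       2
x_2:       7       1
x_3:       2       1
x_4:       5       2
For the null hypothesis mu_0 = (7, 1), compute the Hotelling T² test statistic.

Step 1 — sample mean vector:
  mean(U) = (3 + 7 + 2 + 5) / 4 = 17/4 = 4.25
  mean(V) = (2 + 1 + 1 + 2) / 4 = 6/4 = 1.5
  x̄ = (4.25, 1.5),  deviation x̄ - mu_0 = (4.25, 1.5) - (7, 1) = (-2.75, 0.5).

Step 2 — sample covariance matrix, S[i,j] = (1/(n-1)) · Σ_k (x_{k,i} - mean_i) · (x_{k,j} - mean_j), divisor n-1 = 3:
  S[U,U] = ((-1.25)·(-1.25) + (2.75)·(2.75) + (-2.25)·(-2.25) + (0.75)·(0.75)) / 3 = 14.75/3 = 4.9167
  S[U,V] = ((-1.25)·(0.5) + (2.75)·(-0.5) + (-2.25)·(-0.5) + (0.75)·(0.5)) / 3 = -0.5/3 = -0.1667
  S[V,V] = ((0.5)·(0.5) + (-0.5)·(-0.5) + (-0.5)·(-0.5) + (0.5)·(0.5)) / 3 = 1/3 = 0.3333
  S = [[4.9167, -0.1667],
 [-0.1667, 0.3333]].

Step 3 — invert S. det(S) = 4.9167·0.3333 - (-0.1667)² = 1.6111.
  S^{-1} = (1/det) · [[d, -b], [-b, a]] = [[0.2069, 0.1034],
 [0.1034, 3.0517]].

Step 4 — quadratic form (x̄ - mu_0)^T · S^{-1} · (x̄ - mu_0):
  S^{-1} · (x̄ - mu_0) = (-0.5172, 1.2414),
  (x̄ - mu_0)^T · [...] = (-2.75)·(-0.5172) + (0.5)·(1.2414) = 2.0431.

Step 5 — scale by n: T² = 4 · 2.0431 = 8.1724.

T² ≈ 8.1724


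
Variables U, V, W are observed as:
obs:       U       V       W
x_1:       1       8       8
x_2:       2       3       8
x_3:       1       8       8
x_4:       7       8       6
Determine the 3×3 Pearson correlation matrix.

Step 1 — column means:
  mean(U) = (1 + 2 + 1 + 7) / 4 = 11/4 = 2.75
  mean(V) = (8 + 3 + 8 + 8) / 4 = 27/4 = 6.75
  mean(W) = (8 + 8 + 8 + 6) / 4 = 30/4 = 7.5

Step 2 — sample variances and covariances s[i,j] = (1/(n-1)) · Σ_k (x_{k,i} - mean_i) · (x_{k,j} - mean_j), with n-1 = 3:
  s[U,U] = ((-1.75)·(-1.75) + (-0.75)·(-0.75) + (-1.75)·(-1.75) + (4.25)·(4.25)) / 3 = 24.75/3 = 8.25
  s[U,V] = ((-1.75)·(1.25) + (-0.75)·(-3.75) + (-1.75)·(1.25) + (4.25)·(1.25)) / 3 = 3.75/3 = 1.25
  s[U,W] = ((-1.75)·(0.5) + (-0.75)·(0.5) + (-1.75)·(0.5) + (4.25)·(-1.5)) / 3 = -8.5/3 = -2.8333
  s[V,V] = ((1.25)·(1.25) + (-3.75)·(-3.75) + (1.25)·(1.25) + (1.25)·(1.25)) / 3 = 18.75/3 = 6.25
  s[V,W] = ((1.25)·(0.5) + (-3.75)·(0.5) + (1.25)·(0.5) + (1.25)·(-1.5)) / 3 = -2.5/3 = -0.8333
  s[W,W] = ((0.5)·(0.5) + (0.5)·(0.5) + (0.5)·(0.5) + (-1.5)·(-1.5)) / 3 = 3/3 = 1
  Sample standard deviations s_i = √(s[i,i]):
  s(U) = √(8.25) = 2.8723
  s(V) = √(6.25) = 2.5
  s(W) = √(1) = 1

Step 3 — r_{ij} = s_{ij} / (s_i · s_j):
  r[U,U] = 1 (diagonal).
  r[U,V] = 1.25 / (2.8723 · 2.5) = 1.25 / 7.1807 = 0.1741
  r[U,W] = -2.8333 / (2.8723 · 1) = -2.8333 / 2.8723 = -0.9864
  r[V,V] = 1 (diagonal).
  r[V,W] = -0.8333 / (2.5 · 1) = -0.8333 / 2.5 = -0.3333
  r[W,W] = 1 (diagonal).

R is symmetric with unit diagonal. Assembling:

R = [[1, 0.1741, -0.9864],
 [0.1741, 1, -0.3333],
 [-0.9864, -0.3333, 1]]


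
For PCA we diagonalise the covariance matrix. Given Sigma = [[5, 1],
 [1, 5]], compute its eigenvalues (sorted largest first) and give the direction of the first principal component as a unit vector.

Step 1 — characteristic polynomial of 2×2 Sigma:
  det(Sigma - λI) = λ² - trace · λ + det = 0.
  trace = 5 + 5 = 10, det = 5·5 - (1)² = 24.
Step 2 — discriminant:
  Δ = trace² - 4·det = 100 - 96 = 4.
Step 3 — eigenvalues:
  λ = (trace ± √Δ)/2 = (10 ± 2)/2,
  λ_1 = 6,  λ_2 = 4.

Step 4 — unit eigenvector for λ_1: solve (Sigma - λ_1 I)v = 0. First row:
  (5 - 6)·v_x + (1)·v_y = 0, i.e. (-1)·v_x + (1)·v_y = 0,
  so v ∝ (b, λ_1 - a) = (1, 1) = u.
  ||u|| = √((1)² + (1)²) = √(2) ≈ 1.4142,
  v_1 = u/||u|| ≈ (0.7071, 0.7071) (||v_1|| = 1).

λ_1 = 6,  λ_2 = 4;  v_1 ≈ (0.7071, 0.7071)


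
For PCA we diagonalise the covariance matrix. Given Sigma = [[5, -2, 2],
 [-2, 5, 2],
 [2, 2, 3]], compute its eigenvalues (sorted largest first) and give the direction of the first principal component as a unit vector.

Step 1 — characteristic polynomial p(λ) = det(λI - Sigma) = λ³ - tr·λ² + c_1·λ - det, where tr = trace, c_1 = sum of the principal 2×2 minors, det = det(Sigma):
  tr = 5 + 5 + 3 = 13,
  c_1 = (5·5 - (-2)²) + (5·3 - (2)²) + (5·3 - (2)²) = 21 + 11 + 11 = 43,
  det = 5·(5·3 - (2)²) - (-2)·((-2)·3 - (2)·(2)) + (2)·((-2)·(2) - 5·(2)) = 5·(11) - (-2)·(-10) + (2)·(-14) = 7.
  So p(λ) = λ³ - 13λ² + 43λ - 7.
Step 2 — look for an integer root (rational root theorem: any rational root is an integer divisor of 7). Testing λ = 7:
  p(7) = 343 - 637 + 301 - 7 = 0  ✓
  Dividing out (λ - 7): p(λ) = (λ - 7)(λ² - 6λ + 1).
Step 3 — remaining eigenvalues from the quadratic λ² - 6λ + 1 = 0:
  Δ = 6² - 4·1 = 36 - 4 = 32,  λ = (6 ± √32)/2 = (6 ± 5.6569)/2 ≈ 5.8284 or 0.1716.
  Sorted: λ_1 = 7,  λ_2 = 5.8284,  λ_3 = 0.1716  (check: sum = 13 = tr ✓).

Step 4 — unit eigenvector for λ_1 = 7: v spans the null space of (Sigma - λ_1 I), whose rows are
  r_1 = (-2, -2, 2),  r_2 = (-2, -2, 2),  r_3 = (2, 2, -4).
  v is orthogonal to every row, so take v ∝ r_1 × r_3 = ((-2)·(-4) - (2)·(2), (2)·(2) - (-2)·(-4), (-2)·(2) - (-2)·(2)) = (4, -4, 0).
  Rescale (divide by 4): u = (1, -1, 0).
  ||u|| = √((1)² + (-1)² + (0)²) = √(2) ≈ 1.4142,  v_1 = u/||u|| ≈ (0.7071, -0.7071, 0) (||v_1|| = 1).

λ_1 = 7,  λ_2 = 5.8284,  λ_3 = 0.1716;  v_1 ≈ (0.7071, -0.7071, 0)


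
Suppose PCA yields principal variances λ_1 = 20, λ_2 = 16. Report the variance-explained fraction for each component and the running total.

Step 1 — total variance = trace(Sigma) = Σ λ_i = 20 + 16 = 36.

Step 2 — fraction explained by component i = λ_i / Σ λ:
  PC1: 20/36 = 0.5556
  PC2: 16/36 = 0.4444

Step 3 — cumulative fraction after k components = (λ_1 + ... + λ_k) / Σ λ:
  k = 1: 20/36 = 0.5556
  k = 2: (20 + 16)/36 = 36/36 = 1

Summary (fraction, with percent):

explained: PC1 0.5556 (55.56%), PC2 0.4444 (44.44%);  cumulative: 0.5556, 1


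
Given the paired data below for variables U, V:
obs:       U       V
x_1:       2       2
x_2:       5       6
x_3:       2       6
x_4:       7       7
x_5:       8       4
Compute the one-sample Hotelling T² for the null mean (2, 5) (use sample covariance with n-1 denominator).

Step 1 — sample mean vector:
  mean(U) = (2 + 5 + 2 + 7 + 8) / 5 = 24/5 = 4.8
  mean(V) = (2 + 6 + 6 + 7 + 4) / 5 = 25/5 = 5
  x̄ = (4.8, 5),  deviation x̄ - mu_0 = (4.8, 5) - (2, 5) = (2.8, 0).

Step 2 — sample covariance matrix, S[i,j] = (1/(n-1)) · Σ_k (x_{k,i} - mean_i) · (x_{k,j} - mean_j), divisor n-1 = 4:
  S[U,U] = ((-2.8)·(-2.8) + (0.2)·(0.2) + (-2.8)·(-2.8) + (2.2)·(2.2) + (3.2)·(3.2)) / 4 = 30.8/4 = 7.7
  S[U,V] = ((-2.8)·(-3) + (0.2)·(1) + (-2.8)·(1) + (2.2)·(2) + (3.2)·(-1)) / 4 = 7/4 = 1.75
  S[V,V] = ((-3)·(-3) + (1)·(1) + (1)·(1) + (2)·(2) + (-1)·(-1)) / 4 = 16/4 = 4
  S = [[7.7, 1.75],
 [1.75, 4]].

Step 3 — invert S. det(S) = 7.7·4 - (1.75)² = 27.7375.
  S^{-1} = (1/det) · [[d, -b], [-b, a]] = [[0.1442, -0.0631],
 [-0.0631, 0.2776]].

Step 4 — quadratic form (x̄ - mu_0)^T · S^{-1} · (x̄ - mu_0):
  S^{-1} · (x̄ - mu_0) = (0.4038, -0.1767),
  (x̄ - mu_0)^T · [...] = (2.8)·(0.4038) + (0)·(-0.1767) = 1.1306.

Step 5 — scale by n: T² = 5 · 1.1306 = 5.653.

T² ≈ 5.653


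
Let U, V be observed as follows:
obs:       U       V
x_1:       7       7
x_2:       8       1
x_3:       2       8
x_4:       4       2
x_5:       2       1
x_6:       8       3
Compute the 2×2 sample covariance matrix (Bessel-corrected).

Step 1 — column means:
  mean(U) = (7 + 8 + 2 + 4 + 2 + 8) / 6 = 31/6 = 5.1667
  mean(V) = (7 + 1 + 8 + 2 + 1 + 3) / 6 = 22/6 = 3.6667

Step 2 — sample covariance S[i,j] = (1/(n-1)) · Σ_k (x_{k,i} - mean_i) · (x_{k,j} - mean_j), with n-1 = 5.
  S[U,U] = ((1.8333)·(1.8333) + (2.8333)·(2.8333) + (-3.1667)·(-3.1667) + (-1.1667)·(-1.1667) + (-3.1667)·(-3.1667) + (2.8333)·(2.8333)) / 5 = 40.8333/5 = 8.1667
  S[U,V] = ((1.8333)·(3.3333) + (2.8333)·(-2.6667) + (-3.1667)·(4.3333) + (-1.1667)·(-1.6667) + (-3.1667)·(-2.6667) + (2.8333)·(-0.6667)) / 5 = -6.6667/5 = -1.3333
  S[V,V] = ((3.3333)·(3.3333) + (-2.6667)·(-2.6667) + (4.3333)·(4.3333) + (-1.6667)·(-1.6667) + (-2.6667)·(-2.6667) + (-0.6667)·(-0.6667)) / 5 = 47.3333/5 = 9.4667

S is symmetric (S[j,i] = S[i,j]). Assembling:

S = [[8.1667, -1.3333],
 [-1.3333, 9.4667]]


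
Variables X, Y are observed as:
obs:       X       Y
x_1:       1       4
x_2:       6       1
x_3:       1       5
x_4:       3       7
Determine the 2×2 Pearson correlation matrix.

Step 1 — column means:
  mean(X) = (1 + 6 + 1 + 3) / 4 = 11/4 = 2.75
  mean(Y) = (4 + 1 + 5 + 7) / 4 = 17/4 = 4.25

Step 2 — sample variances and covariances s[i,j] = (1/(n-1)) · Σ_k (x_{k,i} - mean_i) · (x_{k,j} - mean_j), with n-1 = 3:
  s[X,X] = ((-1.75)·(-1.75) + (3.25)·(3.25) + (-1.75)·(-1.75) + (0.25)·(0.25)) / 3 = 16.75/3 = 5.5833
  s[X,Y] = ((-1.75)·(-0.25) + (3.25)·(-3.25) + (-1.75)·(0.75) + (0.25)·(2.75)) / 3 = -10.75/3 = -3.5833
  s[Y,Y] = ((-0.25)·(-0.25) + (-3.25)·(-3.25) + (0.75)·(0.75) + (2.75)·(2.75)) / 3 = 18.75/3 = 6.25
  Sample standard deviations s_i = √(s[i,i]):
  s(X) = √(5.5833) = 2.3629
  s(Y) = √(6.25) = 2.5

Step 3 — r_{ij} = s_{ij} / (s_i · s_j):
  r[X,X] = 1 (diagonal).
  r[X,Y] = -3.5833 / (2.3629 · 2.5) = -3.5833 / 5.9073 = -0.6066
  r[Y,Y] = 1 (diagonal).

R is symmetric with unit diagonal. Assembling:

R = [[1, -0.6066],
 [-0.6066, 1]]


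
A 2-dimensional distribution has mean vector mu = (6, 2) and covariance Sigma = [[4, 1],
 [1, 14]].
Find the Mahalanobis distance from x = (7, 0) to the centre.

Step 1 — centre the observation: (x - mu) = (1, -2).

Step 2 — invert Sigma. det(Sigma) = 4·14 - (1)² = 55.
  Sigma^{-1} = (1/det) · [[d, -b], [-b, a]] = [[0.2545, -0.0182],
 [-0.0182, 0.0727]].

Step 3 — form the quadratic (x - mu)^T · Sigma^{-1} · (x - mu):
  Sigma^{-1} · (x - mu) = (0.2909, -0.1636).
  (x - mu)^T · [Sigma^{-1} · (x - mu)] = (1)·(0.2909) + (-2)·(-0.1636) = 0.6182.

Step 4 — take square root: d = √(0.6182) ≈ 0.7862.

d(x, mu) = √(0.6182) ≈ 0.7862


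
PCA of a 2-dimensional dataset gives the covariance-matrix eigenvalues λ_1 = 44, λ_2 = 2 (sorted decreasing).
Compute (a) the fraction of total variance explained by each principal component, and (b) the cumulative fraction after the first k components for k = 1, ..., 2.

Step 1 — total variance = trace(Sigma) = Σ λ_i = 44 + 2 = 46.

Step 2 — fraction explained by component i = λ_i / Σ λ:
  PC1: 44/46 = 0.9565
  PC2: 2/46 = 0.0435

Step 3 — cumulative fraction after k components = (λ_1 + ... + λ_k) / Σ λ:
  k = 1: 44/46 = 0.9565
  k = 2: (44 + 2)/46 = 46/46 = 1

Summary (fraction, with percent):

explained: PC1 0.9565 (95.65%), PC2 0.0435 (4.35%);  cumulative: 0.9565, 1


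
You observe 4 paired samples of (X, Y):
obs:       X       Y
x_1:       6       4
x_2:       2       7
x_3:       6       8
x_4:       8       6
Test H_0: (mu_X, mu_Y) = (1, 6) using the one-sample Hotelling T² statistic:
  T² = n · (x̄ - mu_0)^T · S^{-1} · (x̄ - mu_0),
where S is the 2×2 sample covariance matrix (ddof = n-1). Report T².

Step 1 — sample mean vector:
  mean(X) = (6 + 2 + 6 + 8) / 4 = 22/4 = 5.5
  mean(Y) = (4 + 7 + 8 + 6) / 4 = 25/4 = 6.25
  x̄ = (5.5, 6.25),  deviation x̄ - mu_0 = (5.5, 6.25) - (1, 6) = (4.5, 0.25).

Step 2 — sample covariance matrix, S[i,j] = (1/(n-1)) · Σ_k (x_{k,i} - mean_i) · (x_{k,j} - mean_j), divisor n-1 = 3:
  S[X,X] = ((0.5)·(0.5) + (-3.5)·(-3.5) + (0.5)·(0.5) + (2.5)·(2.5)) / 3 = 19/3 = 6.3333
  S[X,Y] = ((0.5)·(-2.25) + (-3.5)·(0.75) + (0.5)·(1.75) + (2.5)·(-0.25)) / 3 = -3.5/3 = -1.1667
  S[Y,Y] = ((-2.25)·(-2.25) + (0.75)·(0.75) + (1.75)·(1.75) + (-0.25)·(-0.25)) / 3 = 8.75/3 = 2.9167
  S = [[6.3333, -1.1667],
 [-1.1667, 2.9167]].

Step 3 — invert S. det(S) = 6.3333·2.9167 - (-1.1667)² = 17.1111.
  S^{-1} = (1/det) · [[d, -b], [-b, a]] = [[0.1705, 0.0682],
 [0.0682, 0.3701]].

Step 4 — quadratic form (x̄ - mu_0)^T · S^{-1} · (x̄ - mu_0):
  S^{-1} · (x̄ - mu_0) = (0.7841, 0.3994),
  (x̄ - mu_0)^T · [...] = (4.5)·(0.7841) + (0.25)·(0.3994) = 3.6282.

Step 5 — scale by n: T² = 4 · 3.6282 = 14.513.

T² ≈ 14.513


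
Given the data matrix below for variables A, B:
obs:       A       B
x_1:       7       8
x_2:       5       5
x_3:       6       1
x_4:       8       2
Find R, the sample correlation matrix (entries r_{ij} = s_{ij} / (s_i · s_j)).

Step 1 — column means:
  mean(A) = (7 + 5 + 6 + 8) / 4 = 26/4 = 6.5
  mean(B) = (8 + 5 + 1 + 2) / 4 = 16/4 = 4

Step 2 — sample variances and covariances s[i,j] = (1/(n-1)) · Σ_k (x_{k,i} - mean_i) · (x_{k,j} - mean_j), with n-1 = 3:
  s[A,A] = ((0.5)·(0.5) + (-1.5)·(-1.5) + (-0.5)·(-0.5) + (1.5)·(1.5)) / 3 = 5/3 = 1.6667
  s[A,B] = ((0.5)·(4) + (-1.5)·(1) + (-0.5)·(-3) + (1.5)·(-2)) / 3 = -1/3 = -0.3333
  s[B,B] = ((4)·(4) + (1)·(1) + (-3)·(-3) + (-2)·(-2)) / 3 = 30/3 = 10
  Sample standard deviations s_i = √(s[i,i]):
  s(A) = √(1.6667) = 1.291
  s(B) = √(10) = 3.1623

Step 3 — r_{ij} = s_{ij} / (s_i · s_j):
  r[A,A] = 1 (diagonal).
  r[A,B] = -0.3333 / (1.291 · 3.1623) = -0.3333 / 4.0825 = -0.0816
  r[B,B] = 1 (diagonal).

R is symmetric with unit diagonal. Assembling:

R = [[1, -0.0816],
 [-0.0816, 1]]


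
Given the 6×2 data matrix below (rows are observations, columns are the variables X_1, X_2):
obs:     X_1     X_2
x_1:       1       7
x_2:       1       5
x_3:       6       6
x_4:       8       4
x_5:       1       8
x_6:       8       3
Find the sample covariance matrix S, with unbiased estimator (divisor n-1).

Step 1 — column means:
  mean(X_1) = (1 + 1 + 6 + 8 + 1 + 8) / 6 = 25/6 = 4.1667
  mean(X_2) = (7 + 5 + 6 + 4 + 8 + 3) / 6 = 33/6 = 5.5

Step 2 — sample covariance S[i,j] = (1/(n-1)) · Σ_k (x_{k,i} - mean_i) · (x_{k,j} - mean_j), with n-1 = 5.
  S[X_1,X_1] = ((-3.1667)·(-3.1667) + (-3.1667)·(-3.1667) + (1.8333)·(1.8333) + (3.8333)·(3.8333) + (-3.1667)·(-3.1667) + (3.8333)·(3.8333)) / 5 = 62.8333/5 = 12.5667
  S[X_1,X_2] = ((-3.1667)·(1.5) + (-3.1667)·(-0.5) + (1.8333)·(0.5) + (3.8333)·(-1.5) + (-3.1667)·(2.5) + (3.8333)·(-2.5)) / 5 = -25.5/5 = -5.1
  S[X_2,X_2] = ((1.5)·(1.5) + (-0.5)·(-0.5) + (0.5)·(0.5) + (-1.5)·(-1.5) + (2.5)·(2.5) + (-2.5)·(-2.5)) / 5 = 17.5/5 = 3.5

S is symmetric (S[j,i] = S[i,j]). Assembling:

S = [[12.5667, -5.1],
 [-5.1, 3.5]]


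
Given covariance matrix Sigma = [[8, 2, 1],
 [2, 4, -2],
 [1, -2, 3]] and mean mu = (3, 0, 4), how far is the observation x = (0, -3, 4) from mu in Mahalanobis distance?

Step 1 — centre the observation: (x - mu) = (-3, -3, 0).

Step 2 — invert Sigma (cofactor / det for 3×3, or solve directly):
  Sigma^{-1} = [[0.2, -0.2, -0.2],
 [-0.2, 0.575, 0.45],
 [-0.2, 0.45, 0.7]].

Step 3 — form the quadratic (x - mu)^T · Sigma^{-1} · (x - mu):
  Sigma^{-1} · (x - mu) = (0, -1.125, -0.75).
  (x - mu)^T · [Sigma^{-1} · (x - mu)] = (-3)·(0) + (-3)·(-1.125) + (0)·(-0.75) = 3.375.

Step 4 — take square root: d = √(3.375) ≈ 1.8371.

d(x, mu) = √(3.375) ≈ 1.8371


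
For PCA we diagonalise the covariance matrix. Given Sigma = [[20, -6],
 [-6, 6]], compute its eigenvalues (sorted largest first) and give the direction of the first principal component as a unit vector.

Step 1 — characteristic polynomial of 2×2 Sigma:
  det(Sigma - λI) = λ² - trace · λ + det = 0.
  trace = 20 + 6 = 26, det = 20·6 - (-6)² = 84.
Step 2 — discriminant:
  Δ = trace² - 4·det = 676 - 336 = 340.
Step 3 — eigenvalues:
  λ = (trace ± √Δ)/2 = (26 ± 18.4391)/2,
  λ_1 = 22.2195,  λ_2 = 3.7805.

Step 4 — unit eigenvector for λ_1: solve (Sigma - λ_1 I)v = 0. First row:
  (20 - 22.2195)·v_x + (-6)·v_y = 0, i.e. (-2.2195)·v_x + (-6)·v_y = 0,
  so v ∝ (b, λ_1 - a) = (-6, 2.2195); multiply by -1 so the first entry is positive: u = (6, -2.2195).
  ||u|| = √((6)² + (-2.2195)²) = √(40.9264) ≈ 6.3974,
  v_1 = u/||u|| ≈ (0.9379, -0.3469) (||v_1|| = 1).

λ_1 = 22.2195,  λ_2 = 3.7805;  v_1 ≈ (0.9379, -0.3469)


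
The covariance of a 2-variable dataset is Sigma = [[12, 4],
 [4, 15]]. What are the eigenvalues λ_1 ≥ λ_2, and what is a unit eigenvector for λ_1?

Step 1 — characteristic polynomial of 2×2 Sigma:
  det(Sigma - λI) = λ² - trace · λ + det = 0.
  trace = 12 + 15 = 27, det = 12·15 - (4)² = 164.
Step 2 — discriminant:
  Δ = trace² - 4·det = 729 - 656 = 73.
Step 3 — eigenvalues:
  λ = (trace ± √Δ)/2 = (27 ± 8.544)/2,
  λ_1 = 17.772,  λ_2 = 9.228.

Step 4 — unit eigenvector for λ_1: solve (Sigma - λ_1 I)v = 0. First row:
  (12 - 17.772)·v_x + (4)·v_y = 0, i.e. (-5.772)·v_x + (4)·v_y = 0,
  so v ∝ (b, λ_1 - a) = (4, 5.772) = u.
  ||u|| = √((4)² + (5.772)²) = √(49.316) ≈ 7.0225,
  v_1 = u/||u|| ≈ (0.5696, 0.8219) (||v_1|| = 1).

λ_1 = 17.772,  λ_2 = 9.228;  v_1 ≈ (0.5696, 0.8219)


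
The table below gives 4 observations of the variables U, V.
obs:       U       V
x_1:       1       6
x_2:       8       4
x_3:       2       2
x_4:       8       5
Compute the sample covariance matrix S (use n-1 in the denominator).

Step 1 — column means:
  mean(U) = (1 + 8 + 2 + 8) / 4 = 19/4 = 4.75
  mean(V) = (6 + 4 + 2 + 5) / 4 = 17/4 = 4.25

Step 2 — sample covariance S[i,j] = (1/(n-1)) · Σ_k (x_{k,i} - mean_i) · (x_{k,j} - mean_j), with n-1 = 3.
  S[U,U] = ((-3.75)·(-3.75) + (3.25)·(3.25) + (-2.75)·(-2.75) + (3.25)·(3.25)) / 3 = 42.75/3 = 14.25
  S[U,V] = ((-3.75)·(1.75) + (3.25)·(-0.25) + (-2.75)·(-2.25) + (3.25)·(0.75)) / 3 = 1.25/3 = 0.4167
  S[V,V] = ((1.75)·(1.75) + (-0.25)·(-0.25) + (-2.25)·(-2.25) + (0.75)·(0.75)) / 3 = 8.75/3 = 2.9167

S is symmetric (S[j,i] = S[i,j]). Assembling:

S = [[14.25, 0.4167],
 [0.4167, 2.9167]]


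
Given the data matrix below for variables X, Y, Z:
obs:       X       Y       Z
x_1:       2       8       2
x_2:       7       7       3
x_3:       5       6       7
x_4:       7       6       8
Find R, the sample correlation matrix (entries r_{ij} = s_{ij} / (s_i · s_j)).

Step 1 — column means:
  mean(X) = (2 + 7 + 5 + 7) / 4 = 21/4 = 5.25
  mean(Y) = (8 + 7 + 6 + 6) / 4 = 27/4 = 6.75
  mean(Z) = (2 + 3 + 7 + 8) / 4 = 20/4 = 5

Step 2 — sample variances and covariances s[i,j] = (1/(n-1)) · Σ_k (x_{k,i} - mean_i) · (x_{k,j} - mean_j), with n-1 = 3:
  s[X,X] = ((-3.25)·(-3.25) + (1.75)·(1.75) + (-0.25)·(-0.25) + (1.75)·(1.75)) / 3 = 16.75/3 = 5.5833
  s[X,Y] = ((-3.25)·(1.25) + (1.75)·(0.25) + (-0.25)·(-0.75) + (1.75)·(-0.75)) / 3 = -4.75/3 = -1.5833
  s[X,Z] = ((-3.25)·(-3) + (1.75)·(-2) + (-0.25)·(2) + (1.75)·(3)) / 3 = 11/3 = 3.6667
  s[Y,Y] = ((1.25)·(1.25) + (0.25)·(0.25) + (-0.75)·(-0.75) + (-0.75)·(-0.75)) / 3 = 2.75/3 = 0.9167
  s[Y,Z] = ((1.25)·(-3) + (0.25)·(-2) + (-0.75)·(2) + (-0.75)·(3)) / 3 = -8/3 = -2.6667
  s[Z,Z] = ((-3)·(-3) + (-2)·(-2) + (2)·(2) + (3)·(3)) / 3 = 26/3 = 8.6667
  Sample standard deviations s_i = √(s[i,i]):
  s(X) = √(5.5833) = 2.3629
  s(Y) = √(0.9167) = 0.9574
  s(Z) = √(8.6667) = 2.9439

Step 3 — r_{ij} = s_{ij} / (s_i · s_j):
  r[X,X] = 1 (diagonal).
  r[X,Y] = -1.5833 / (2.3629 · 0.9574) = -1.5833 / 2.2623 = -0.6999
  r[X,Z] = 3.6667 / (2.3629 · 2.9439) = 3.6667 / 6.9562 = 0.5271
  r[Y,Y] = 1 (diagonal).
  r[Y,Z] = -2.6667 / (0.9574 · 2.9439) = -2.6667 / 2.8186 = -0.9461
  r[Z,Z] = 1 (diagonal).

R is symmetric with unit diagonal. Assembling:

R = [[1, -0.6999, 0.5271],
 [-0.6999, 1, -0.9461],
 [0.5271, -0.9461, 1]]


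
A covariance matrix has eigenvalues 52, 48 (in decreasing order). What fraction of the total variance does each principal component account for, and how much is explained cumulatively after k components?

Step 1 — total variance = trace(Sigma) = Σ λ_i = 52 + 48 = 100.

Step 2 — fraction explained by component i = λ_i / Σ λ:
  PC1: 52/100 = 0.52
  PC2: 48/100 = 0.48

Step 3 — cumulative fraction after k components = (λ_1 + ... + λ_k) / Σ λ:
  k = 1: 52/100 = 0.52
  k = 2: (52 + 48)/100 = 100/100 = 1

Summary (fraction, with percent):

explained: PC1 0.52 (52%), PC2 0.48 (48%);  cumulative: 0.52, 1


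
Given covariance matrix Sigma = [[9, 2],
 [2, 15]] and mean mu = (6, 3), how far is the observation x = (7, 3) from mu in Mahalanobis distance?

Step 1 — centre the observation: (x - mu) = (1, 0).

Step 2 — invert Sigma. det(Sigma) = 9·15 - (2)² = 131.
  Sigma^{-1} = (1/det) · [[d, -b], [-b, a]] = [[0.1145, -0.0153],
 [-0.0153, 0.0687]].

Step 3 — form the quadratic (x - mu)^T · Sigma^{-1} · (x - mu):
  Sigma^{-1} · (x - mu) = (0.1145, -0.0153).
  (x - mu)^T · [Sigma^{-1} · (x - mu)] = (1)·(0.1145) + (0)·(-0.0153) = 0.1145.

Step 4 — take square root: d = √(0.1145) ≈ 0.3384.

d(x, mu) = √(0.1145) ≈ 0.3384


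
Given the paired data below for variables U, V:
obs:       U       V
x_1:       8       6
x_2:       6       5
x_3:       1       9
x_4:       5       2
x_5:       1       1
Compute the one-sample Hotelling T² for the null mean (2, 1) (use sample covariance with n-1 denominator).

Step 1 — sample mean vector:
  mean(U) = (8 + 6 + 1 + 5 + 1) / 5 = 21/5 = 4.2
  mean(V) = (6 + 5 + 9 + 2 + 1) / 5 = 23/5 = 4.6
  x̄ = (4.2, 4.6),  deviation x̄ - mu_0 = (4.2, 4.6) - (2, 1) = (2.2, 3.6).

Step 2 — sample covariance matrix, S[i,j] = (1/(n-1)) · Σ_k (x_{k,i} - mean_i) · (x_{k,j} - mean_j), divisor n-1 = 4:
  S[U,U] = ((3.8)·(3.8) + (1.8)·(1.8) + (-3.2)·(-3.2) + (0.8)·(0.8) + (-3.2)·(-3.2)) / 4 = 38.8/4 = 9.7
  S[U,V] = ((3.8)·(1.4) + (1.8)·(0.4) + (-3.2)·(4.4) + (0.8)·(-2.6) + (-3.2)·(-3.6)) / 4 = 1.4/4 = 0.35
  S[V,V] = ((1.4)·(1.4) + (0.4)·(0.4) + (4.4)·(4.4) + (-2.6)·(-2.6) + (-3.6)·(-3.6)) / 4 = 41.2/4 = 10.3
  S = [[9.7, 0.35],
 [0.35, 10.3]].

Step 3 — invert S. det(S) = 9.7·10.3 - (0.35)² = 99.7875.
  S^{-1} = (1/det) · [[d, -b], [-b, a]] = [[0.1032, -0.0035],
 [-0.0035, 0.0972]].

Step 4 — quadratic form (x̄ - mu_0)^T · S^{-1} · (x̄ - mu_0):
  S^{-1} · (x̄ - mu_0) = (0.2145, 0.3422),
  (x̄ - mu_0)^T · [...] = (2.2)·(0.2145) + (3.6)·(0.3422) = 1.7038.

Step 5 — scale by n: T² = 5 · 1.7038 = 8.5191.

T² ≈ 8.5191


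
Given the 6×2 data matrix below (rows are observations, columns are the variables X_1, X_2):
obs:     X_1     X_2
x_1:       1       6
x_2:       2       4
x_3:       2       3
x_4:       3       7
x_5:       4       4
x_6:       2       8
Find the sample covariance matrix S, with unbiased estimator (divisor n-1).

Step 1 — column means:
  mean(X_1) = (1 + 2 + 2 + 3 + 4 + 2) / 6 = 14/6 = 2.3333
  mean(X_2) = (6 + 4 + 3 + 7 + 4 + 8) / 6 = 32/6 = 5.3333

Step 2 — sample covariance S[i,j] = (1/(n-1)) · Σ_k (x_{k,i} - mean_i) · (x_{k,j} - mean_j), with n-1 = 5.
  S[X_1,X_1] = ((-1.3333)·(-1.3333) + (-0.3333)·(-0.3333) + (-0.3333)·(-0.3333) + (0.6667)·(0.6667) + (1.6667)·(1.6667) + (-0.3333)·(-0.3333)) / 5 = 5.3333/5 = 1.0667
  S[X_1,X_2] = ((-1.3333)·(0.6667) + (-0.3333)·(-1.3333) + (-0.3333)·(-2.3333) + (0.6667)·(1.6667) + (1.6667)·(-1.3333) + (-0.3333)·(2.6667)) / 5 = -1.6667/5 = -0.3333
  S[X_2,X_2] = ((0.6667)·(0.6667) + (-1.3333)·(-1.3333) + (-2.3333)·(-2.3333) + (1.6667)·(1.6667) + (-1.3333)·(-1.3333) + (2.6667)·(2.6667)) / 5 = 19.3333/5 = 3.8667

S is symmetric (S[j,i] = S[i,j]). Assembling:

S = [[1.0667, -0.3333],
 [-0.3333, 3.8667]]
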